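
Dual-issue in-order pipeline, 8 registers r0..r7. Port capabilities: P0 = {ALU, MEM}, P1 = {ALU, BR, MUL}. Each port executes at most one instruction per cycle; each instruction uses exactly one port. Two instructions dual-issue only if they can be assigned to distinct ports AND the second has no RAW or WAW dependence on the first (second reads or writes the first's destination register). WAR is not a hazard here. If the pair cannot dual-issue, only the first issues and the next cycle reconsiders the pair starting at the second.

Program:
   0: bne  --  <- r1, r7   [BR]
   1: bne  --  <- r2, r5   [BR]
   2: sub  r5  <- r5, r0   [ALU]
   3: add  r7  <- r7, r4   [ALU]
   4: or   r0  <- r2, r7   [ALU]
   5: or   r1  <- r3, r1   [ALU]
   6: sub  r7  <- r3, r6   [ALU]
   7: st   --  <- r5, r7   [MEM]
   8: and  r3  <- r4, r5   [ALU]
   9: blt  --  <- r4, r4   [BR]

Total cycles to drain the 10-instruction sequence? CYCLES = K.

CYCLES = 7

  cy0 -> i0 (bne.BR) no-port BR/BR
  cy1 -> i1+i2 (bne.BR/sub.ALU) pair
  cy2 -> i3 (add.ALU) RAW r7
  cy3 -> i4+i5 (or.ALU/or.ALU) pair
  cy4 -> i6 (sub.ALU) RAW r7
  cy5 -> i7+i8 (st.MEM/and.ALU) pair
  cy6 -> i9 (blt.BR) tail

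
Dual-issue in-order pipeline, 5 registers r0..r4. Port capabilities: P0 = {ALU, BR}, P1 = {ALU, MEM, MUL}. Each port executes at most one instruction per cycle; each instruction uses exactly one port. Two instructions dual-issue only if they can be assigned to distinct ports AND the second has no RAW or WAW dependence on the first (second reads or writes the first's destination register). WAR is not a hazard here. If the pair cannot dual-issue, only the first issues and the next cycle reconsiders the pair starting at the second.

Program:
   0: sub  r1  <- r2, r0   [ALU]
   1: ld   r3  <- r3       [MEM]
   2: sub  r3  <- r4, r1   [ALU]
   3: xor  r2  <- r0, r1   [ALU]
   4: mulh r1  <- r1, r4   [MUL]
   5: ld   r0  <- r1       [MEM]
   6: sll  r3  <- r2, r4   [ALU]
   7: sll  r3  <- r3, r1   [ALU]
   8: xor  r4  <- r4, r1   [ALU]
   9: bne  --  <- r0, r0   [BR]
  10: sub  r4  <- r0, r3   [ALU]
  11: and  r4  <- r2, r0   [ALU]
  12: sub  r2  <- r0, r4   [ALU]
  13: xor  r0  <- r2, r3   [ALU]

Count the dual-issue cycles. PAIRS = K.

  cy0 -> i0,i1 (sub;ld) dual
  cy1 -> i2,i3 (sub;xor) dual
  cy2 -> i4 (mulh) no-port MUL/MEM
  cy3 -> i5,i6 (ld;sll) dual
  cy4 -> i7,i8 (sll;xor) dual
  cy5 -> i9,i10 (bne;sub) dual
  cy6 -> i11 (and) RAW r4
  cy7 -> i12 (sub) RAW r2
  cy8 -> i13 (xor) tail

PAIRS = 5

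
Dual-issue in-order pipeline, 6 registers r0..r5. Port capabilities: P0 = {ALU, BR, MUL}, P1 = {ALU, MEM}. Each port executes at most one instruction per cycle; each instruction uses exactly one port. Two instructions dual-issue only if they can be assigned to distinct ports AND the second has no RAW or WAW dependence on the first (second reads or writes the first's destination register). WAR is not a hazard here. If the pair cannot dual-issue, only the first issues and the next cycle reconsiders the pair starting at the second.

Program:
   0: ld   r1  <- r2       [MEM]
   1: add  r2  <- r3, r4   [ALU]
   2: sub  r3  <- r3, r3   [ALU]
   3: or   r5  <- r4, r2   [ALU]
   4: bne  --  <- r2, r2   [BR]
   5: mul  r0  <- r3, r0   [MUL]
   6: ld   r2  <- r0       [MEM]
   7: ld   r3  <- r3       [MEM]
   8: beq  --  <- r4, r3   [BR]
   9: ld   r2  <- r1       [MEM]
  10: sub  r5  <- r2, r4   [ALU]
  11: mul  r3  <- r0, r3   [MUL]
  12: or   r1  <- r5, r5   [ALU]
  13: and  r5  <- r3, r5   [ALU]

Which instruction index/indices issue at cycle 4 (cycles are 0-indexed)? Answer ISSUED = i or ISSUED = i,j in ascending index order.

c0: i0/i1 ld.MEM/add.ALU  pair
c1: i2/i3 sub.ALU/or.ALU  pair
c2: i4 bne.BR  no-port BR/MUL
c3: i5 mul.MUL  RAW r0
c4: i6 ld.MEM  no-port MEM/MEM
c5: i7 ld.MEM  RAW r3
c6: i8/i9 beq.BR/ld.MEM  pair
c7: i10/i11 sub.ALU/mul.MUL  pair
c8: i12/i13 or.ALU/and.ALU  pair

ISSUED = 6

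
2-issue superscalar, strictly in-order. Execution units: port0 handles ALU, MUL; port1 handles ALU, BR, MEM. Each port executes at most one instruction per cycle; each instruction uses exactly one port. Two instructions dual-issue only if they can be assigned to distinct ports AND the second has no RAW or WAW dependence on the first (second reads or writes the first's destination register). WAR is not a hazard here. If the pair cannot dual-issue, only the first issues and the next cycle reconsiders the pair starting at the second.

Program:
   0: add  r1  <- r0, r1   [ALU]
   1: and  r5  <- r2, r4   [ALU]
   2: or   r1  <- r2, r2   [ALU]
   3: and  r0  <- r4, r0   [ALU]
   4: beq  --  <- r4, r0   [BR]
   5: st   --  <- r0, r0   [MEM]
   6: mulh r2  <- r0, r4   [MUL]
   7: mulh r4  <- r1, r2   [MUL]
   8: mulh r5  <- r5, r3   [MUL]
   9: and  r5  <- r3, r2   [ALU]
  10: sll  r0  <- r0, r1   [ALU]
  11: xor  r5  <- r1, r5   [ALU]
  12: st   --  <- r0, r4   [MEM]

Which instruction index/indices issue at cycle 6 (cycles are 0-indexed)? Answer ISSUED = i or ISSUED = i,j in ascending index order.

[0] i0,i1  add.ALU and.ALU  -- 2-wide
[1] i2,i3  or.ALU and.ALU  -- 2-wide
[2] i4  beq.BR  -- no-port BR/MEM
[3] i5,i6  st.MEM mulh.MUL  -- 2-wide
[4] i7  mulh.MUL  -- no-port MUL/MUL
[5] i8  mulh.MUL  -- WAW r5
[6] i9,i10  and.ALU sll.ALU  -- 2-wide
[7] i11,i12  xor.ALU st.MEM  -- 2-wide

ISSUED = 9,10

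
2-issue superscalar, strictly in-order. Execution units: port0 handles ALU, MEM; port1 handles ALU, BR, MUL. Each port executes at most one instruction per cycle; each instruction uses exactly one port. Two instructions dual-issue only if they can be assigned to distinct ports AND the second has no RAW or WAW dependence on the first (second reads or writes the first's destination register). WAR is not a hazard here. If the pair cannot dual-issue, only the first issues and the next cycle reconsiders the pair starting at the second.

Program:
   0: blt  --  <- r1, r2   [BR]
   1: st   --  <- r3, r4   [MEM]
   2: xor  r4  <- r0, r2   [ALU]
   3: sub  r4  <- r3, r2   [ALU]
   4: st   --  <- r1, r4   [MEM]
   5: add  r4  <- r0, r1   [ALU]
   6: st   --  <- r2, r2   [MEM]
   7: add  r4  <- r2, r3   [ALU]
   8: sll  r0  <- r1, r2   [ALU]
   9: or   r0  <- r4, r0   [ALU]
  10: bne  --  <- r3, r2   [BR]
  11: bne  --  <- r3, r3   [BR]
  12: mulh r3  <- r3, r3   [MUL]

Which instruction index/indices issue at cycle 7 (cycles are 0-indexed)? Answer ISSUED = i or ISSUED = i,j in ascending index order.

ISSUED = 11

  cy0 -> i0+i1 (blt;st) dual
  cy1 -> i2 (xor) WAW r4
  cy2 -> i3 (sub) RAW r4
  cy3 -> i4+i5 (st;add) dual
  cy4 -> i6+i7 (st;add) dual
  cy5 -> i8 (sll) RAW+WAW r0
  cy6 -> i9+i10 (or;bne) dual
  cy7 -> i11 (bne) no-port BR/MUL
  cy8 -> i12 (mulh) tail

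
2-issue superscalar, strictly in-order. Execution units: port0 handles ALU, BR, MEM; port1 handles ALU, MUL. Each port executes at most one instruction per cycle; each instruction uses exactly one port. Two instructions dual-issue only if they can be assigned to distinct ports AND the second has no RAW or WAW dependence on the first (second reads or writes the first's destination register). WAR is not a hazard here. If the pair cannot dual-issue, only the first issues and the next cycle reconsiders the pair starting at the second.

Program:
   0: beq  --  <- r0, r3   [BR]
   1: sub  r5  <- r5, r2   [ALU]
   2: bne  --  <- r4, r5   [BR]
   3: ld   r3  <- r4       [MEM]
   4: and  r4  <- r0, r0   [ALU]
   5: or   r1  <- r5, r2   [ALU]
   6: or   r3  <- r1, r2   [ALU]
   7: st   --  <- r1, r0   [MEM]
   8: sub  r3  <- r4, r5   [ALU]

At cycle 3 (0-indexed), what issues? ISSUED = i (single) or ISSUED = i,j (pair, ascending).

ISSUED = 5

t=0 i0+i1:beq.BR/sub.ALU ; dual
t=1 i2:bne.BR ; no-port BR/MEM
t=2 i3+i4:ld.MEM/and.ALU ; dual
t=3 i5:or.ALU ; RAW r1
t=4 i6+i7:or.ALU/st.MEM ; dual
t=5 i8:sub.ALU ; tail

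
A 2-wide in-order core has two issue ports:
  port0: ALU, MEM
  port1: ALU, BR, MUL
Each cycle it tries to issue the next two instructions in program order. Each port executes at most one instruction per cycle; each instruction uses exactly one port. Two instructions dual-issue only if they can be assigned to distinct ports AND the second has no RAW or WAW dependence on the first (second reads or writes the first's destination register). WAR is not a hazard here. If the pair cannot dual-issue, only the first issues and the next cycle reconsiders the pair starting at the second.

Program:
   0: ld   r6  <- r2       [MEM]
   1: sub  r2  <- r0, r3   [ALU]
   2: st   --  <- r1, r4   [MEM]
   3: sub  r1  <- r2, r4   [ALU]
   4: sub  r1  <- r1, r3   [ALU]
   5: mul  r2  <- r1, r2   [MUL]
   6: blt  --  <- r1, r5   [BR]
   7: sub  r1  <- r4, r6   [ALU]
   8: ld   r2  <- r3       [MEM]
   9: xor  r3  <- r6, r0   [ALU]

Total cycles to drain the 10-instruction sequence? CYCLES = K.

CYCLES = 6

t=0 i0+i1:ld.MEM;sub.ALU ; 2-wide
t=1 i2+i3:st.MEM;sub.ALU ; 2-wide
t=2 i4:sub.ALU ; RAW r1
t=3 i5:mul.MUL ; no-port MUL/BR
t=4 i6+i7:blt.BR;sub.ALU ; 2-wide
t=5 i8+i9:ld.MEM;xor.ALU ; 2-wide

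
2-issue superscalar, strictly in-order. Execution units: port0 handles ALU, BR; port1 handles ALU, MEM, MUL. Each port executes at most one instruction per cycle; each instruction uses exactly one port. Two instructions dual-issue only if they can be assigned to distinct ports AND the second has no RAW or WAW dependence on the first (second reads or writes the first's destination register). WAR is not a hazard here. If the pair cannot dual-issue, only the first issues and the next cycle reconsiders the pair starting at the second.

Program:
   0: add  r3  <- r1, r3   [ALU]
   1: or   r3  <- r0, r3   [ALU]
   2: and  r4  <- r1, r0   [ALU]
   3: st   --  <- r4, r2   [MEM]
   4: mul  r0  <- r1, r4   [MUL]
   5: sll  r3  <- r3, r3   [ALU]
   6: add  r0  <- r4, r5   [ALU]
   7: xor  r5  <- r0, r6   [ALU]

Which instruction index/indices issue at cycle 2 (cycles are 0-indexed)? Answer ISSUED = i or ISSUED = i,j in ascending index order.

ISSUED = 3

t=0 i0:add ; RAW+WAW r3
t=1 i1,i2:or/and ; dual
t=2 i3:st ; no-port MEM/MUL
t=3 i4,i5:mul/sll ; dual
t=4 i6:add ; RAW r0
t=5 i7:xor ; tail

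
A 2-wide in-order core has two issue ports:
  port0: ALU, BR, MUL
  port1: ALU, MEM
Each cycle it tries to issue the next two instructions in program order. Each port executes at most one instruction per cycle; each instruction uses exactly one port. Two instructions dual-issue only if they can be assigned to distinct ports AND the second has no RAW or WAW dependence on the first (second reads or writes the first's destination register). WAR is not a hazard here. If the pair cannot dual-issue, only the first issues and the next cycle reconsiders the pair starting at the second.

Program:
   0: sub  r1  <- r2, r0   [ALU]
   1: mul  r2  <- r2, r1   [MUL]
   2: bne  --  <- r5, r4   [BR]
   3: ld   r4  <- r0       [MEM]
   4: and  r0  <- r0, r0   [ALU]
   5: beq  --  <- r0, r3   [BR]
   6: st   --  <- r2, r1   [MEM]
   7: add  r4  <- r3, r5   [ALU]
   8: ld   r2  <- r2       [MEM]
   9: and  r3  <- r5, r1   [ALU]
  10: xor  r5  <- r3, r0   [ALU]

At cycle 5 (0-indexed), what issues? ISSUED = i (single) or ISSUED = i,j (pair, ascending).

ISSUED = 7,8

c0: i0 sub.ALU  RAW r1
c1: i1 mul.MUL  no-port MUL/BR
c2: i2+i3 bne.BR;ld.MEM  2-wide
c3: i4 and.ALU  RAW r0
c4: i5+i6 beq.BR;st.MEM  2-wide
c5: i7+i8 add.ALU;ld.MEM  2-wide
c6: i9 and.ALU  RAW r3
c7: i10 xor.ALU  tail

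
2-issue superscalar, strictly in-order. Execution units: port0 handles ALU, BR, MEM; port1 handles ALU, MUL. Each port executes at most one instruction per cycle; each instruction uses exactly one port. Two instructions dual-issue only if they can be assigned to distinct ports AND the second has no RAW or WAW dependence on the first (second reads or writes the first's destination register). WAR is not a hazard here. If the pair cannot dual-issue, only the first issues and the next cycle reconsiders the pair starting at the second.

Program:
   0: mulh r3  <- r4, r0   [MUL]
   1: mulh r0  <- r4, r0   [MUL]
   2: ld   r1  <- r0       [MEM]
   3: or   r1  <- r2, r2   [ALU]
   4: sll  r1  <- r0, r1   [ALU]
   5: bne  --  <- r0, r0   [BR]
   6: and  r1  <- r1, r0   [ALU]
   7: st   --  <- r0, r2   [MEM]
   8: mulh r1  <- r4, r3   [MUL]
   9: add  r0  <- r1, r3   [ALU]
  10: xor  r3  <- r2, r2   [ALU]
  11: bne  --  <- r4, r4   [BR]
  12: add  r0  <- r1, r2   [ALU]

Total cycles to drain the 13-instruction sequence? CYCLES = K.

t=0 i0:mulh.MUL ; no-port MUL/MUL
t=1 i1:mulh.MUL ; RAW r0
t=2 i2:ld.MEM ; WAW r1
t=3 i3:or.ALU ; RAW+WAW r1
t=4 i4&i5:sll.ALU/bne.BR ; dual
t=5 i6&i7:and.ALU/st.MEM ; dual
t=6 i8:mulh.MUL ; RAW r1
t=7 i9&i10:add.ALU/xor.ALU ; dual
t=8 i11&i12:bne.BR/add.ALU ; dual

CYCLES = 9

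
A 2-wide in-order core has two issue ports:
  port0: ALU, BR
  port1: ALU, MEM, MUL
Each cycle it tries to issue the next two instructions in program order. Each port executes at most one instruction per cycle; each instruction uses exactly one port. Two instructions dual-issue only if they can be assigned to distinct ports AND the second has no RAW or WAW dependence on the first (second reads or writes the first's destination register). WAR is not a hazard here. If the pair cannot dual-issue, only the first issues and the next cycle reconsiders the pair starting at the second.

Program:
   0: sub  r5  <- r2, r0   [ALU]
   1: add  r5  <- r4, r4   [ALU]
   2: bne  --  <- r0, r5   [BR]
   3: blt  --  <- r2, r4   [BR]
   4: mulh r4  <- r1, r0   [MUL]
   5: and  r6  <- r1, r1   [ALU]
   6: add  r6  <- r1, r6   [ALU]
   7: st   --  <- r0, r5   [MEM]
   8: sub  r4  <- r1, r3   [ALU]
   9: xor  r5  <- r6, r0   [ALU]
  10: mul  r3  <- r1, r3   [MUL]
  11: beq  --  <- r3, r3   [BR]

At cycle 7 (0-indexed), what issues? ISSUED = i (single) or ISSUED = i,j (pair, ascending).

ISSUED = 10

t=0 i0:sub ; WAW r5
t=1 i1:add ; RAW r5
t=2 i2:bne ; no-port BR/BR
t=3 i3+i4:blt+mulh ; pair
t=4 i5:and ; RAW+WAW r6
t=5 i6+i7:add+st ; pair
t=6 i8+i9:sub+xor ; pair
t=7 i10:mul ; RAW r3
t=8 i11:beq ; tail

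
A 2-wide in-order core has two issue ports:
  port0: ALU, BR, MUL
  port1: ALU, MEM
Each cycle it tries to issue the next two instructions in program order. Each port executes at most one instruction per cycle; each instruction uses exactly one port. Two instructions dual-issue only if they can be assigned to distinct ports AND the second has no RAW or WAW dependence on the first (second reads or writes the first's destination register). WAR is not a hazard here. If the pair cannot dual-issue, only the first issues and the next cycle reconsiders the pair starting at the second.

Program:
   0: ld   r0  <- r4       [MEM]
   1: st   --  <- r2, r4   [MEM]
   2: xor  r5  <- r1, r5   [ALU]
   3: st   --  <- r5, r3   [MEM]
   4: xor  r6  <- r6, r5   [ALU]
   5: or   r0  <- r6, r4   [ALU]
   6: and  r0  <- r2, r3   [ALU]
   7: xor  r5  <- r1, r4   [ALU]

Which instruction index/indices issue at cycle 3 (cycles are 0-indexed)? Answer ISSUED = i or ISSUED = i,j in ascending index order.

ISSUED = 5

#0 head=0: ld.MEM i0 no-port MEM/MEM
#1 head=1: st.MEM+xor.ALU i1/i2 dual
#2 head=3: st.MEM+xor.ALU i3/i4 dual
#3 head=5: or.ALU i5 WAW r0
#4 head=6: and.ALU+xor.ALU i6/i7 dual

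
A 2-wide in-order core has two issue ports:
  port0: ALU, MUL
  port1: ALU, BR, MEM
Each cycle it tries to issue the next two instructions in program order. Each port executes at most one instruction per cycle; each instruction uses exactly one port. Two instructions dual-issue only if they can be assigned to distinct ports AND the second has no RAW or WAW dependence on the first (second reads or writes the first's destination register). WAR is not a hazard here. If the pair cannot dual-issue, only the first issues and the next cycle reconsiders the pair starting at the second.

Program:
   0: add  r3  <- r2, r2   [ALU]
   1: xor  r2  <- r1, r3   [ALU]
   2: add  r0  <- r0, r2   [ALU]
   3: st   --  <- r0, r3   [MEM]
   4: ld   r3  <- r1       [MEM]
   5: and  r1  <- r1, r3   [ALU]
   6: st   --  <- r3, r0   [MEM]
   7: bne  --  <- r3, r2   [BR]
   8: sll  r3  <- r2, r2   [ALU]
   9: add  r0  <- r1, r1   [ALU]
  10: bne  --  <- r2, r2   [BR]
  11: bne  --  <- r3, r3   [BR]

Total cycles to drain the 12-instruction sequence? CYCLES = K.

t=0 i0:add ; RAW r3
t=1 i1:xor ; RAW r2
t=2 i2:add ; RAW r0
t=3 i3:st ; no-port MEM/MEM
t=4 i4:ld ; RAW r3
t=5 i5,i6:and/st ; dual
t=6 i7,i8:bne/sll ; dual
t=7 i9,i10:add/bne ; dual
t=8 i11:bne ; tail

CYCLES = 9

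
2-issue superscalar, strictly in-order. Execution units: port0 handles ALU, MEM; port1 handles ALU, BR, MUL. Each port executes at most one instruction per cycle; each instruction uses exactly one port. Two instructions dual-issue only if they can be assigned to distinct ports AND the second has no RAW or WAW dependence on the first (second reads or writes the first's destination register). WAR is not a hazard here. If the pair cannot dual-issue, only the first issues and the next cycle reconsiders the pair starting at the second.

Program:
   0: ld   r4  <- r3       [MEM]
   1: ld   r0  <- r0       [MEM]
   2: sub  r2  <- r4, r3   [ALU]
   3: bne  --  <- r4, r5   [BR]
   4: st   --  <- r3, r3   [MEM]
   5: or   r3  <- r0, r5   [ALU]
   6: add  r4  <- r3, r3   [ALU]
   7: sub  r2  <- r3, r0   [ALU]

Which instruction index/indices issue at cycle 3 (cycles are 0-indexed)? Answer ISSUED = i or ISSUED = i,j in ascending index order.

ISSUED = 5

0. ld.MEM @i0  | no-port MEM/MEM
1. ld.MEM+sub.ALU @i1,i2  | dual
2. bne.BR+st.MEM @i3,i4  | dual
3. or.ALU @i5  | RAW r3
4. add.ALU+sub.ALU @i6,i7  | dual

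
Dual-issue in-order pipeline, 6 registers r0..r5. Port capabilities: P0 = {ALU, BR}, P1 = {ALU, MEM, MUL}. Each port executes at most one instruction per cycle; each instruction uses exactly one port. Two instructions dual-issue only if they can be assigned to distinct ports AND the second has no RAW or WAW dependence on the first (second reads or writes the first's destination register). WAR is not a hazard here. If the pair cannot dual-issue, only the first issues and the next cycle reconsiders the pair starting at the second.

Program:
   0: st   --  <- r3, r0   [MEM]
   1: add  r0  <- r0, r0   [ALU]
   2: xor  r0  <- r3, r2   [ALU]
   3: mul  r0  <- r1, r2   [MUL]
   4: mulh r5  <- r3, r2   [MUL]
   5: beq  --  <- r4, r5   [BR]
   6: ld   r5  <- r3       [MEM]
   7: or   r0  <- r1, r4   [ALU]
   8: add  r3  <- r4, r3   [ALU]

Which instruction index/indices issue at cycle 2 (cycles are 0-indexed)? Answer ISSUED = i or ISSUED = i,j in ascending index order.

[0] i0&i1  st add  -- pair
[1] i2  xor  -- WAW r0
[2] i3  mul  -- no-port MUL/MUL
[3] i4  mulh  -- RAW r5
[4] i5&i6  beq ld  -- pair
[5] i7&i8  or add  -- pair

ISSUED = 3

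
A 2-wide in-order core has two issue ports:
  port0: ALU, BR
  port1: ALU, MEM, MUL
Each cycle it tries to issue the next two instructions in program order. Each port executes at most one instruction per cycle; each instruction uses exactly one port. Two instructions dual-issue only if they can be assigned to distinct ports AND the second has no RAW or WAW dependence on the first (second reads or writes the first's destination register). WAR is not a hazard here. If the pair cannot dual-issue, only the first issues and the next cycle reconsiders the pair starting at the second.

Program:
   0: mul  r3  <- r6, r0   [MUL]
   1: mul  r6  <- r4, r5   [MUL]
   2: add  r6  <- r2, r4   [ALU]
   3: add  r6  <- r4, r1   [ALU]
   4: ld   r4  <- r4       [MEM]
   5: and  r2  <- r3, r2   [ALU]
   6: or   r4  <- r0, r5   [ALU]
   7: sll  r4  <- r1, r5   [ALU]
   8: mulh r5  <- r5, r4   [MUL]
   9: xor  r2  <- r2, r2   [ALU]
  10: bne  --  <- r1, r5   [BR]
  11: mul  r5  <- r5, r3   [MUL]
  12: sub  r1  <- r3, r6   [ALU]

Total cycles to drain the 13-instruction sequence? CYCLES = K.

c0: i0 mul  no-port MUL/MUL
c1: i1 mul  WAW r6
c2: i2 add  WAW r6
c3: i3,i4 add;ld  pair
c4: i5,i6 and;or  pair
c5: i7 sll  RAW r4
c6: i8,i9 mulh;xor  pair
c7: i10,i11 bne;mul  pair
c8: i12 sub  tail

CYCLES = 9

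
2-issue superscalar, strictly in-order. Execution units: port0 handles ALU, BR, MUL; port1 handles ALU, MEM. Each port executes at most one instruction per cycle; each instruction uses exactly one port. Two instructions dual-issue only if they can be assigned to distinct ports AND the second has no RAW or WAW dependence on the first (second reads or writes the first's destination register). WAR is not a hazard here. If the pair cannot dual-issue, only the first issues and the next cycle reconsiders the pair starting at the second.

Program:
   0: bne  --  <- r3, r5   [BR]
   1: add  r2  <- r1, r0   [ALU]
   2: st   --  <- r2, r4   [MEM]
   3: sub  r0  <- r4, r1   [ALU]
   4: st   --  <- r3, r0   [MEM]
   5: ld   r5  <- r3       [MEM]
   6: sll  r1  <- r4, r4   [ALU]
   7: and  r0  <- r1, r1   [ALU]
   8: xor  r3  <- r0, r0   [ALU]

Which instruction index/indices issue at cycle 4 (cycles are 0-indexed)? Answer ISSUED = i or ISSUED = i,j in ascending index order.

ISSUED = 7

0. bne;add @i0+i1  | 2-wide
1. st;sub @i2+i3  | 2-wide
2. st @i4  | no-port MEM/MEM
3. ld;sll @i5+i6  | 2-wide
4. and @i7  | RAW r0
5. xor @i8  | tail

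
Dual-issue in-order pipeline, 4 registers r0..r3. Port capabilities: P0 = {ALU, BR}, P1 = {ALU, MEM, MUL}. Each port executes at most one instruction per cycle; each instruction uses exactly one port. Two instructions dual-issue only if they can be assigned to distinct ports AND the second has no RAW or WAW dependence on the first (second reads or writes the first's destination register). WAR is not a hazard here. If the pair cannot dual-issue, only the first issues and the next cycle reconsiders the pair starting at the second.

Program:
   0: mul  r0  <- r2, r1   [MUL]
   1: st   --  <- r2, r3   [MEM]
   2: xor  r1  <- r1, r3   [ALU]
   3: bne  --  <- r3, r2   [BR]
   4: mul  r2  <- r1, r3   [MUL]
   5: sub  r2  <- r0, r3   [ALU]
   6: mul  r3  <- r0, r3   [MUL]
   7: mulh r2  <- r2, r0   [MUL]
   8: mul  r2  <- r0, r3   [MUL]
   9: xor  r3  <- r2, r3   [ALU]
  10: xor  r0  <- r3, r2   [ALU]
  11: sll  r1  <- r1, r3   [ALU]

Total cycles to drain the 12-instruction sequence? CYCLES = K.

CYCLES = 8

[0] i0  mul  -- no-port MUL/MEM
[1] i1+i2  st;xor  -- pair
[2] i3+i4  bne;mul  -- pair
[3] i5+i6  sub;mul  -- pair
[4] i7  mulh  -- no-port MUL/MUL
[5] i8  mul  -- RAW r2
[6] i9  xor  -- RAW r3
[7] i10+i11  xor;sll  -- pair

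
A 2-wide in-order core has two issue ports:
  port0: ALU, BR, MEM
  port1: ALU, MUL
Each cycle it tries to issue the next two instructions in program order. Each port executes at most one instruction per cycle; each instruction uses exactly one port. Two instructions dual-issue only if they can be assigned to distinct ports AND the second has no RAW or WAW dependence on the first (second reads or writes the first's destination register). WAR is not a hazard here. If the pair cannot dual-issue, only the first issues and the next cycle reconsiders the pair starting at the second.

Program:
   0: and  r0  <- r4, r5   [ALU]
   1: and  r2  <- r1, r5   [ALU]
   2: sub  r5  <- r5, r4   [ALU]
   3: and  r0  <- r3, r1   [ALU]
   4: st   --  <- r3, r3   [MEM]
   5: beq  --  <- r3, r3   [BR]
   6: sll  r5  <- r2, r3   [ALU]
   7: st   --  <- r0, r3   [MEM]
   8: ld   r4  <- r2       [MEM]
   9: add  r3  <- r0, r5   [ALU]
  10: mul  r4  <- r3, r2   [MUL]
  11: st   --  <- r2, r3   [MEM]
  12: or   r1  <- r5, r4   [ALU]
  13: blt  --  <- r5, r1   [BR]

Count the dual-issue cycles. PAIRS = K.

#0 head=0: and.ALU and.ALU i0/i1 dual
#1 head=2: sub.ALU and.ALU i2/i3 dual
#2 head=4: st.MEM i4 no-port MEM/BR
#3 head=5: beq.BR sll.ALU i5/i6 dual
#4 head=7: st.MEM i7 no-port MEM/MEM
#5 head=8: ld.MEM add.ALU i8/i9 dual
#6 head=10: mul.MUL st.MEM i10/i11 dual
#7 head=12: or.ALU i12 RAW r1
#8 head=13: blt.BR i13 tail

PAIRS = 5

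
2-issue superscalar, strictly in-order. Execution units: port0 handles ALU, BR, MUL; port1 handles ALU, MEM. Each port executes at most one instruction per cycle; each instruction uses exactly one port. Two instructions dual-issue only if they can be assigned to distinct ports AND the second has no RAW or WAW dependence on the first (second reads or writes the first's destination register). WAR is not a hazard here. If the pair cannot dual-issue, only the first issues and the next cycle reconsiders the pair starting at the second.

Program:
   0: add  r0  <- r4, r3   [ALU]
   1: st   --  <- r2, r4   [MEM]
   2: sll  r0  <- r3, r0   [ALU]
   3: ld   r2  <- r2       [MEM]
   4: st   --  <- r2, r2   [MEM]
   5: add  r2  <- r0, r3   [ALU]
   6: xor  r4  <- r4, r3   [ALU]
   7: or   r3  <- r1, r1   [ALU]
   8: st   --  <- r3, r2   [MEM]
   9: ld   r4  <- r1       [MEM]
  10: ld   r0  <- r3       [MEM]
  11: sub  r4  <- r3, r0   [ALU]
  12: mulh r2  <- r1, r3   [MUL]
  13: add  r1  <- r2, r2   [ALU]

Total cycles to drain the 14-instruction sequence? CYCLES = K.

CYCLES = 9

[0] i0,i1  add.ALU+st.MEM  -- pair
[1] i2,i3  sll.ALU+ld.MEM  -- pair
[2] i4,i5  st.MEM+add.ALU  -- pair
[3] i6,i7  xor.ALU+or.ALU  -- pair
[4] i8  st.MEM  -- no-port MEM/MEM
[5] i9  ld.MEM  -- no-port MEM/MEM
[6] i10  ld.MEM  -- RAW r0
[7] i11,i12  sub.ALU+mulh.MUL  -- pair
[8] i13  add.ALU  -- tail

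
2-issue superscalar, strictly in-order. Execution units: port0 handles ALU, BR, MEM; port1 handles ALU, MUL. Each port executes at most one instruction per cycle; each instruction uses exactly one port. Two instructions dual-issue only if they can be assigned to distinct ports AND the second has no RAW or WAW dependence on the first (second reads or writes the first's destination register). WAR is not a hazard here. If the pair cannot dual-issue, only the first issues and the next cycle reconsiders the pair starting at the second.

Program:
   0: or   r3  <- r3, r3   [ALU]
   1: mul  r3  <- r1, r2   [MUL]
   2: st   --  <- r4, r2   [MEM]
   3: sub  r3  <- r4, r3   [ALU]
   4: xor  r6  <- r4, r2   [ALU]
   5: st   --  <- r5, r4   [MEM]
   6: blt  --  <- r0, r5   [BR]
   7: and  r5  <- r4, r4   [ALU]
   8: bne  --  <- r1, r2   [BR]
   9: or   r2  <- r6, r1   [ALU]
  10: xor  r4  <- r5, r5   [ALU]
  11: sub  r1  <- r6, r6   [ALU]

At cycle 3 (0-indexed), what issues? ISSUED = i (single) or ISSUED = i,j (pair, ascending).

ISSUED = 5

#0 head=0: or i0 WAW r3
#1 head=1: mul;st i1/i2 dual
#2 head=3: sub;xor i3/i4 dual
#3 head=5: st i5 no-port MEM/BR
#4 head=6: blt;and i6/i7 dual
#5 head=8: bne;or i8/i9 dual
#6 head=10: xor;sub i10/i11 dual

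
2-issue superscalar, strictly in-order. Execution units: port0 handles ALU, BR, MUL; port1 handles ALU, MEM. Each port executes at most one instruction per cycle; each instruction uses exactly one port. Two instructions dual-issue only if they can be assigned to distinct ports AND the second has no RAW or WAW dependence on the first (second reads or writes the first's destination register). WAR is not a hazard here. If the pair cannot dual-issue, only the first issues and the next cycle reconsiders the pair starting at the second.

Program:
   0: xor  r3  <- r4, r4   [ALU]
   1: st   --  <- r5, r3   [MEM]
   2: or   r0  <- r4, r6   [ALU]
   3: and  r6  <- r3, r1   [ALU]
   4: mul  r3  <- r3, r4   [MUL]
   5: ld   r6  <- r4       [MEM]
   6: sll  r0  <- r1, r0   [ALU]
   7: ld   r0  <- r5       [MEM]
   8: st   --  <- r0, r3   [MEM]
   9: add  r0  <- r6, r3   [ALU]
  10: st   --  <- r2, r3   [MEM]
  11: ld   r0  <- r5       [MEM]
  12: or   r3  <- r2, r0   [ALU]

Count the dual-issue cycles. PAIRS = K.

c0: i0 xor.ALU  RAW r3
c1: i1+i2 st.MEM;or.ALU  pair
c2: i3+i4 and.ALU;mul.MUL  pair
c3: i5+i6 ld.MEM;sll.ALU  pair
c4: i7 ld.MEM  no-port MEM/MEM
c5: i8+i9 st.MEM;add.ALU  pair
c6: i10 st.MEM  no-port MEM/MEM
c7: i11 ld.MEM  RAW r0
c8: i12 or.ALU  tail

PAIRS = 4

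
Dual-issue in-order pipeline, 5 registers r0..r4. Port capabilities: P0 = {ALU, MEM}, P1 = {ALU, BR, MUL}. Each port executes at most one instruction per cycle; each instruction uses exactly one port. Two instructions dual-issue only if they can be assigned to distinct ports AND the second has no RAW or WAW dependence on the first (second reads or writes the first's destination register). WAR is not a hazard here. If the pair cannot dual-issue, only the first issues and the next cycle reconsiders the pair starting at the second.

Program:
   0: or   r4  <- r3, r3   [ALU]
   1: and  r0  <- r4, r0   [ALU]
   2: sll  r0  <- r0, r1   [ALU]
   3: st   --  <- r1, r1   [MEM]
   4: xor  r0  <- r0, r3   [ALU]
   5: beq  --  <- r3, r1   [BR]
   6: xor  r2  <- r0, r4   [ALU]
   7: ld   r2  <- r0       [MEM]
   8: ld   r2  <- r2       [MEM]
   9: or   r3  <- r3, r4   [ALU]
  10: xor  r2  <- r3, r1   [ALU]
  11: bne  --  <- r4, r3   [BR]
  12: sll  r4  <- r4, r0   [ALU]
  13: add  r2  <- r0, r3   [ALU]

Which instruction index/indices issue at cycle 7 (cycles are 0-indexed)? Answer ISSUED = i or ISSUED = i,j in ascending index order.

[0] i0  or.ALU  -- RAW r4
[1] i1  and.ALU  -- RAW+WAW r0
[2] i2&i3  sll.ALU st.MEM  -- pair
[3] i4&i5  xor.ALU beq.BR  -- pair
[4] i6  xor.ALU  -- WAW r2
[5] i7  ld.MEM  -- no-port MEM/MEM
[6] i8&i9  ld.MEM or.ALU  -- pair
[7] i10&i11  xor.ALU bne.BR  -- pair
[8] i12&i13  sll.ALU add.ALU  -- pair

ISSUED = 10,11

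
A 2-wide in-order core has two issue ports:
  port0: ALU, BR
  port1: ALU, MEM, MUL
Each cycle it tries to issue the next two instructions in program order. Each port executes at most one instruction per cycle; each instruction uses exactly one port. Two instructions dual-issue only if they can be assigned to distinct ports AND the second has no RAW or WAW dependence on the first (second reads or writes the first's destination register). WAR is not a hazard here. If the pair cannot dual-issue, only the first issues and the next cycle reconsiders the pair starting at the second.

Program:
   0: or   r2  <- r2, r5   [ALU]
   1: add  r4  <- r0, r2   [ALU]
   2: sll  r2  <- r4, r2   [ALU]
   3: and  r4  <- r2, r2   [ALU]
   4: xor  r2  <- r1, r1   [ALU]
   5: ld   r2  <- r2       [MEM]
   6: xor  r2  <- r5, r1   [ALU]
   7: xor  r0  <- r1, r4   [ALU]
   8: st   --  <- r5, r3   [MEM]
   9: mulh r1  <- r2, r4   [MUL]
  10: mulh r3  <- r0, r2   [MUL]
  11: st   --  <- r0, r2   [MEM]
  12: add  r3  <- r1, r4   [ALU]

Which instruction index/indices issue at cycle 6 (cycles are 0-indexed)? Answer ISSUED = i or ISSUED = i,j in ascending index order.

ISSUED = 8

#0 head=0: or.ALU i0 RAW r2
#1 head=1: add.ALU i1 RAW r4
#2 head=2: sll.ALU i2 RAW r2
#3 head=3: and.ALU/xor.ALU i3+i4 dual
#4 head=5: ld.MEM i5 WAW r2
#5 head=6: xor.ALU/xor.ALU i6+i7 dual
#6 head=8: st.MEM i8 no-port MEM/MUL
#7 head=9: mulh.MUL i9 no-port MUL/MUL
#8 head=10: mulh.MUL i10 no-port MUL/MEM
#9 head=11: st.MEM/add.ALU i11+i12 dual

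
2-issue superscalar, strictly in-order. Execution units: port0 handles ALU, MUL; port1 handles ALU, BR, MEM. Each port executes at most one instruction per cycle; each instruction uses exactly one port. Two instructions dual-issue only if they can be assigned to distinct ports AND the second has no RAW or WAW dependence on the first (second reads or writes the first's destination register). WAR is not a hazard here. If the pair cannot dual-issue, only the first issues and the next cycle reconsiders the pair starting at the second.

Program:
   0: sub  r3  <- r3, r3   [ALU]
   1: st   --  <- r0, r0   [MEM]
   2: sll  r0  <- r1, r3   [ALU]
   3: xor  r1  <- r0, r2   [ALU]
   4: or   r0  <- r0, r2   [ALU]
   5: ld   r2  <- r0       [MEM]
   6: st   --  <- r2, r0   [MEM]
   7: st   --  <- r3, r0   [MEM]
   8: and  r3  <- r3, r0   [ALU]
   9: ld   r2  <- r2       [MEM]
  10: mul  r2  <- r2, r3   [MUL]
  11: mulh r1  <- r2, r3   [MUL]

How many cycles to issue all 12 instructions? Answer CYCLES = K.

[0] i0+i1  sub.ALU/st.MEM  -- dual
[1] i2  sll.ALU  -- RAW r0
[2] i3+i4  xor.ALU/or.ALU  -- dual
[3] i5  ld.MEM  -- no-port MEM/MEM
[4] i6  st.MEM  -- no-port MEM/MEM
[5] i7+i8  st.MEM/and.ALU  -- dual
[6] i9  ld.MEM  -- RAW+WAW r2
[7] i10  mul.MUL  -- no-port MUL/MUL
[8] i11  mulh.MUL  -- tail

CYCLES = 9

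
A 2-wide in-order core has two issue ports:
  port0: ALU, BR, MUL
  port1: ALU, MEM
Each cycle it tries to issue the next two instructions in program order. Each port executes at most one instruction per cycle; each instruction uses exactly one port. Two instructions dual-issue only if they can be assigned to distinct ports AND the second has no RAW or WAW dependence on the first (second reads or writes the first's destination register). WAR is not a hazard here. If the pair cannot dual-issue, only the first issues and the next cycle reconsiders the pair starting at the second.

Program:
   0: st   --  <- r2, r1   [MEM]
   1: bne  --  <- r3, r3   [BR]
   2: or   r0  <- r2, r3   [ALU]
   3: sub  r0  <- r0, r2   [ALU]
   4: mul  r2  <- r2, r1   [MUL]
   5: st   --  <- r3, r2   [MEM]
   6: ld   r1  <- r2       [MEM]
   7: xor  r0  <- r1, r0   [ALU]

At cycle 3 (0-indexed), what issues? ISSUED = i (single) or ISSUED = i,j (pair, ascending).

ISSUED = 5

c0: i0&i1 st bne  2-wide
c1: i2 or  RAW+WAW r0
c2: i3&i4 sub mul  2-wide
c3: i5 st  no-port MEM/MEM
c4: i6 ld  RAW r1
c5: i7 xor  tail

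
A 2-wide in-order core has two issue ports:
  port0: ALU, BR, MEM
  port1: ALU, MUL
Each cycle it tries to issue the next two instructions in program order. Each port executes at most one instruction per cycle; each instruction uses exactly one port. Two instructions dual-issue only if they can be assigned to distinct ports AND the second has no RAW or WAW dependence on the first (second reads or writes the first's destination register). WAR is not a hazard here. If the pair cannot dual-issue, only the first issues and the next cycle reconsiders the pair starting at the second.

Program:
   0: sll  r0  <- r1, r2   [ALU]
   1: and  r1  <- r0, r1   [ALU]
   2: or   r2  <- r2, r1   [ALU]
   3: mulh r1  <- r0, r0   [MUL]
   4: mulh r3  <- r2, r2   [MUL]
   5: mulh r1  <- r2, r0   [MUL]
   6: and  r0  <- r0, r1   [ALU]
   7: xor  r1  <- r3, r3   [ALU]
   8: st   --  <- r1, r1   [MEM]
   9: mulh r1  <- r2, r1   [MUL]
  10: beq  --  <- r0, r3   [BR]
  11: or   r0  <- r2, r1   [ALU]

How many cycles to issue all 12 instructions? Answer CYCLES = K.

CYCLES = 8

  cy0 -> i0 (sll.ALU) RAW r0
  cy1 -> i1 (and.ALU) RAW r1
  cy2 -> i2,i3 (or.ALU+mulh.MUL) 2-wide
  cy3 -> i4 (mulh.MUL) no-port MUL/MUL
  cy4 -> i5 (mulh.MUL) RAW r1
  cy5 -> i6,i7 (and.ALU+xor.ALU) 2-wide
  cy6 -> i8,i9 (st.MEM+mulh.MUL) 2-wide
  cy7 -> i10,i11 (beq.BR+or.ALU) 2-wide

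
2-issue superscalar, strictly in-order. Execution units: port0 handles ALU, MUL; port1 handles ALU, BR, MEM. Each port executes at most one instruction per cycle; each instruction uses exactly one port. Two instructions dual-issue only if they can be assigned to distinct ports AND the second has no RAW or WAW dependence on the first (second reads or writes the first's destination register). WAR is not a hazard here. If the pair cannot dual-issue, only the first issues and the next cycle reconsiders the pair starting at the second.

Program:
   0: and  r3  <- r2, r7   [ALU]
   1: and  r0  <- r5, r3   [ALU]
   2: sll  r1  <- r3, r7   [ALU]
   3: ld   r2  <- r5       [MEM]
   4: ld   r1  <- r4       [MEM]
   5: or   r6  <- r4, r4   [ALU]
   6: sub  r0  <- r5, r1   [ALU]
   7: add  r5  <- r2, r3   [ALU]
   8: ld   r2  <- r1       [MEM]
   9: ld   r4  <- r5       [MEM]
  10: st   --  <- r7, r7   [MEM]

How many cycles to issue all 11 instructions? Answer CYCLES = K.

0. and @i0  | RAW r3
1. and+sll @i1&i2  | dual
2. ld @i3  | no-port MEM/MEM
3. ld+or @i4&i5  | dual
4. sub+add @i6&i7  | dual
5. ld @i8  | no-port MEM/MEM
6. ld @i9  | no-port MEM/MEM
7. st @i10  | tail

CYCLES = 8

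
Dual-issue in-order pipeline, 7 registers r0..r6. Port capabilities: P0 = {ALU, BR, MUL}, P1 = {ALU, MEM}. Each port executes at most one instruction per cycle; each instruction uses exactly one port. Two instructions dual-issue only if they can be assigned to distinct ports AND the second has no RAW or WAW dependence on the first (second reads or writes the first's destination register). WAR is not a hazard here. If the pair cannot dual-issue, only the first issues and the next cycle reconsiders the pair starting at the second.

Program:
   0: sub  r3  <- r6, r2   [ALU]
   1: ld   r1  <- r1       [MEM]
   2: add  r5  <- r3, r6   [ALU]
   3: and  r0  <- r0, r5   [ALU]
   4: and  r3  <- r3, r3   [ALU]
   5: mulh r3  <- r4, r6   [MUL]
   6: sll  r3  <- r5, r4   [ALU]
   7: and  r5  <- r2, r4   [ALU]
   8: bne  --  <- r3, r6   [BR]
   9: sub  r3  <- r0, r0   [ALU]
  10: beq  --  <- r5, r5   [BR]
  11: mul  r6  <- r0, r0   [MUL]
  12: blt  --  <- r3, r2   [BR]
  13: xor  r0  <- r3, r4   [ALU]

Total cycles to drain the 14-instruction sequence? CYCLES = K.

CYCLES = 9

[0] i0/i1  sub ld  -- 2-wide
[1] i2  add  -- RAW r5
[2] i3/i4  and and  -- 2-wide
[3] i5  mulh  -- WAW r3
[4] i6/i7  sll and  -- 2-wide
[5] i8/i9  bne sub  -- 2-wide
[6] i10  beq  -- no-port BR/MUL
[7] i11  mul  -- no-port MUL/BR
[8] i12/i13  blt xor  -- 2-wide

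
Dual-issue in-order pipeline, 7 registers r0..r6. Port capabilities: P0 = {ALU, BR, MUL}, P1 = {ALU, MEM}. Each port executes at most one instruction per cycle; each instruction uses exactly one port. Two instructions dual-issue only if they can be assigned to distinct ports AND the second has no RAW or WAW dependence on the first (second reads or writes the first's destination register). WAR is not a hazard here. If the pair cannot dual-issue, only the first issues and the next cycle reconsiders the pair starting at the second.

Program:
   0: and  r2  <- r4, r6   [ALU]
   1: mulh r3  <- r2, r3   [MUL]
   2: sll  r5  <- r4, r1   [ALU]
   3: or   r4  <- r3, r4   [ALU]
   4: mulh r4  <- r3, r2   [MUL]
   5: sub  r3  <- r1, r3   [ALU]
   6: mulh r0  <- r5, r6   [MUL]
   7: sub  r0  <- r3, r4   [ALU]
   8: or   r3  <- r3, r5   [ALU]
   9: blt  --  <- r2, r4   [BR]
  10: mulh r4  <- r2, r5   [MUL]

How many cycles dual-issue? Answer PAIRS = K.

PAIRS = 3

c0: i0 and.ALU  RAW r2
c1: i1/i2 mulh.MUL sll.ALU  2-wide
c2: i3 or.ALU  WAW r4
c3: i4/i5 mulh.MUL sub.ALU  2-wide
c4: i6 mulh.MUL  WAW r0
c5: i7/i8 sub.ALU or.ALU  2-wide
c6: i9 blt.BR  no-port BR/MUL
c7: i10 mulh.MUL  tail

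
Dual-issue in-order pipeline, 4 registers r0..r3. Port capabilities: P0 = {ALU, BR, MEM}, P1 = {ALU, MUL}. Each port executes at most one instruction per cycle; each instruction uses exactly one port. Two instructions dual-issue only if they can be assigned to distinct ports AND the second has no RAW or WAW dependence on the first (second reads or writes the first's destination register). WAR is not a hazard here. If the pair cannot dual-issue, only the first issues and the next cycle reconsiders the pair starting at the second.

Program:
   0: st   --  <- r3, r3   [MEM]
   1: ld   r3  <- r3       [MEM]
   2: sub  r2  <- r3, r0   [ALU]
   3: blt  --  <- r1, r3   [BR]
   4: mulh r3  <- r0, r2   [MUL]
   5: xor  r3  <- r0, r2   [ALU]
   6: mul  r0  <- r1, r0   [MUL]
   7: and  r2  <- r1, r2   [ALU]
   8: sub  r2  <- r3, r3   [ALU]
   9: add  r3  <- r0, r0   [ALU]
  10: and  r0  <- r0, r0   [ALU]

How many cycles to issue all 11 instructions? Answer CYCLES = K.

  cy0 -> i0 (st) no-port MEM/MEM
  cy1 -> i1 (ld) RAW r3
  cy2 -> i2,i3 (sub blt) dual
  cy3 -> i4 (mulh) WAW r3
  cy4 -> i5,i6 (xor mul) dual
  cy5 -> i7 (and) WAW r2
  cy6 -> i8,i9 (sub add) dual
  cy7 -> i10 (and) tail

CYCLES = 8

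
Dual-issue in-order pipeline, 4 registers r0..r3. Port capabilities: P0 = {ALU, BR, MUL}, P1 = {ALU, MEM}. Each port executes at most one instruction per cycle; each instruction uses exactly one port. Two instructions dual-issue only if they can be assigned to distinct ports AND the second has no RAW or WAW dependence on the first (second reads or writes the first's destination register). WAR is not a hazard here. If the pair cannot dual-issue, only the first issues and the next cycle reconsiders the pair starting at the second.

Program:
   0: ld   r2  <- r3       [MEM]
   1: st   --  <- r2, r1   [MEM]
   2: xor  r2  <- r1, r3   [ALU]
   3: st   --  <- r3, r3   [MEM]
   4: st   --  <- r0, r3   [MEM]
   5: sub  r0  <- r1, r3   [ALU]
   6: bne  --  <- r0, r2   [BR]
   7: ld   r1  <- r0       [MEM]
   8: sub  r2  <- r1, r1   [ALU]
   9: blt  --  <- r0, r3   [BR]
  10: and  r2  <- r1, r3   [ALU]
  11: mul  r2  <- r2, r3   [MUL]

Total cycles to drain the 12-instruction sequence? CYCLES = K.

CYCLES = 8

[0] i0  ld.MEM  -- no-port MEM/MEM
[1] i1,i2  st.MEM;xor.ALU  -- pair
[2] i3  st.MEM  -- no-port MEM/MEM
[3] i4,i5  st.MEM;sub.ALU  -- pair
[4] i6,i7  bne.BR;ld.MEM  -- pair
[5] i8,i9  sub.ALU;blt.BR  -- pair
[6] i10  and.ALU  -- RAW+WAW r2
[7] i11  mul.MUL  -- tail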